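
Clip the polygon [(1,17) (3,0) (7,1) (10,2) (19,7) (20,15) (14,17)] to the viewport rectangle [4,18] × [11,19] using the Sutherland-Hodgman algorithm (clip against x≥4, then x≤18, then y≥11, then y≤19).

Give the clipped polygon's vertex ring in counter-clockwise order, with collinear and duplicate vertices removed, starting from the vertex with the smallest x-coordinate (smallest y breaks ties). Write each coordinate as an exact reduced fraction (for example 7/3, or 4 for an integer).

Clipped polygon: [(4,11) (18,11) (18,47/3) (14,17) (4,17)]

1. After x ≥ 4: [(4,17) (4,1/4) (7,1) (10,2) (19,7) (20,15) (14,17)]
2. After x ≤ 18: [(4,17) (4,1/4) (7,1) (10,2) (18,58/9) (18,47/3) (14,17)]
3. After y ≥ 11: [(4,17) (4,11) (18,11) (18,47/3) (14,17)]
4. After y ≤ 19: [(4,17) (4,11) (18,11) (18,47/3) (14,17)]
5. Canonical ring: [(4,11) (18,11) (18,47/3) (14,17) (4,17)]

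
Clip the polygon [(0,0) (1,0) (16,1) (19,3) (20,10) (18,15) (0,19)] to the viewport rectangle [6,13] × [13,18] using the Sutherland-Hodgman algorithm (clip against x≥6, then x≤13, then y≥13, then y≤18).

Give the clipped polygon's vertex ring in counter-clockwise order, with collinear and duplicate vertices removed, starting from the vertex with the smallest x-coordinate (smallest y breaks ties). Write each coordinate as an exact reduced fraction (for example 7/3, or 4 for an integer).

1. After x ≥ 6: [(6,1/3) (16,1) (19,3) (20,10) (18,15) (6,53/3)]
2. After x ≤ 13: [(6,1/3) (13,4/5) (13,145/9) (6,53/3)]
3. After y ≥ 13: [(6,13) (13,13) (13,145/9) (6,53/3)]
4. After y ≤ 18: [(6,13) (13,13) (13,145/9) (6,53/3)]
5. Canonical ring: [(6,13) (13,13) (13,145/9) (6,53/3)]

Clipped polygon: [(6,13) (13,13) (13,145/9) (6,53/3)]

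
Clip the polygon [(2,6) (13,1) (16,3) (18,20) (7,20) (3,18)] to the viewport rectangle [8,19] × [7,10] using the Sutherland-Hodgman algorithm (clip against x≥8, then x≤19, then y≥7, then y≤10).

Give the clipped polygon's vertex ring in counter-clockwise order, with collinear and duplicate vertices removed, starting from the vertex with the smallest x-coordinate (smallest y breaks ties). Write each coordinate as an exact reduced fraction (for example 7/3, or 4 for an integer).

1. After x ≥ 8: [(8,36/11) (13,1) (16,3) (18,20) (8,20)]
2. After x ≤ 19: [(8,36/11) (13,1) (16,3) (18,20) (8,20)]
3. After y ≥ 7: [(8,7) (280/17,7) (18,20) (8,20)]
4. After y ≤ 10: [(8,10) (8,7) (280/17,7) (286/17,10)]
5. Canonical ring: [(8,7) (280/17,7) (286/17,10) (8,10)]

Clipped polygon: [(8,7) (280/17,7) (286/17,10) (8,10)]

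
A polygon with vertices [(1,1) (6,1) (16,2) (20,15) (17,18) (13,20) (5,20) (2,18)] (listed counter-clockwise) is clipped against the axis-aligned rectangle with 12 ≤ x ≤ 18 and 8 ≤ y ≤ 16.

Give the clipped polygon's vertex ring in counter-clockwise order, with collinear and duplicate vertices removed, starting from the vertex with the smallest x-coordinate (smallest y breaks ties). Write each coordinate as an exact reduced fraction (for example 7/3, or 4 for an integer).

1. After x ≥ 12: [(12,8/5) (16,2) (20,15) (17,18) (13,20) (12,20)]
2. After x ≤ 18: [(12,8/5) (16,2) (18,17/2) (18,17) (17,18) (13,20) (12,20)]
3. After y ≥ 8: [(12,8) (232/13,8) (18,17/2) (18,17) (17,18) (13,20) (12,20)]
4. After y ≤ 16: [(12,16) (12,8) (232/13,8) (18,17/2) (18,16)]
5. Canonical ring: [(12,8) (232/13,8) (18,17/2) (18,16) (12,16)]

Clipped polygon: [(12,8) (232/13,8) (18,17/2) (18,16) (12,16)]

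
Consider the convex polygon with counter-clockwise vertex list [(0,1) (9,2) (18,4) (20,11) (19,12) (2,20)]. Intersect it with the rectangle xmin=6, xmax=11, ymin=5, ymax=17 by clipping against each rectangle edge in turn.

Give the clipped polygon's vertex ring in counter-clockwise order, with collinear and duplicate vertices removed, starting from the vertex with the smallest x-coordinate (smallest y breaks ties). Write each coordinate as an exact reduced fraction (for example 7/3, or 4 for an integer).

1. After x ≥ 6: [(6,5/3) (9,2) (18,4) (20,11) (19,12) (6,308/17)]
2. After x ≤ 11: [(6,5/3) (9,2) (11,22/9) (11,268/17) (6,308/17)]
3. After y ≥ 5: [(6,5) (11,5) (11,268/17) (6,308/17)]
4. After y ≤ 17: [(6,17) (6,5) (11,5) (11,268/17) (67/8,17)]
5. Canonical ring: [(6,5) (11,5) (11,268/17) (67/8,17) (6,17)]

Clipped polygon: [(6,5) (11,5) (11,268/17) (67/8,17) (6,17)]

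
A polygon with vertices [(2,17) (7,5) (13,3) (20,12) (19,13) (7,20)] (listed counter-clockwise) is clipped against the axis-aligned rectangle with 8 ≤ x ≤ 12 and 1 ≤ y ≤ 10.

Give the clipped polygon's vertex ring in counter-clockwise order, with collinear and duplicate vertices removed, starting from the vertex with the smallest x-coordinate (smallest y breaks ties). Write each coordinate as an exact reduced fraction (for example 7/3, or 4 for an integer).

Clipped polygon: [(8,14/3) (12,10/3) (12,10) (8,10)]

1. After x ≥ 8: [(8,14/3) (13,3) (20,12) (19,13) (8,233/12)]
2. After x ≤ 12: [(8,14/3) (12,10/3) (12,205/12) (8,233/12)]
3. After y ≥ 1: [(8,14/3) (12,10/3) (12,205/12) (8,233/12)]
4. After y ≤ 10: [(8,10) (8,14/3) (12,10/3) (12,10)]
5. Canonical ring: [(8,14/3) (12,10/3) (12,10) (8,10)]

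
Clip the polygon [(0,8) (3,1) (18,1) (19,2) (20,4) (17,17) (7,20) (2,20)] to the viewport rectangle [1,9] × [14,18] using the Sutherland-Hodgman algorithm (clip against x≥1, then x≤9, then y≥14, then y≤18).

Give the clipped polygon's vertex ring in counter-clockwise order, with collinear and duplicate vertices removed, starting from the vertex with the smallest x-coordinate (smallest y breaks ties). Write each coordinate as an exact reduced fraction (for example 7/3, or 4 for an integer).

Clipped polygon: [(1,14) (9,14) (9,18) (5/3,18)]

1. After x ≥ 1: [(1,14) (1,17/3) (3,1) (18,1) (19,2) (20,4) (17,17) (7,20) (2,20)]
2. After x ≤ 9: [(1,14) (1,17/3) (3,1) (9,1) (9,97/5) (7,20) (2,20)]
3. After y ≥ 14: [(1,14) (1,14) (9,14) (9,97/5) (7,20) (2,20)]
4. After y ≤ 18: [(5/3,18) (1,14) (1,14) (9,14) (9,18)]
5. Canonical ring: [(1,14) (9,14) (9,18) (5/3,18)]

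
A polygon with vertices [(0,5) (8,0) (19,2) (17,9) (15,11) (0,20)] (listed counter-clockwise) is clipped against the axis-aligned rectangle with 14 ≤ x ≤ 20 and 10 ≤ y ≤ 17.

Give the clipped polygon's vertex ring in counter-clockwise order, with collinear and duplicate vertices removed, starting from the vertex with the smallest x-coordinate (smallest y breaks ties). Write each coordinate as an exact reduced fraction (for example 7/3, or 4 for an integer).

Clipped polygon: [(14,10) (16,10) (15,11) (14,58/5)]

1. After x ≥ 14: [(14,12/11) (19,2) (17,9) (15,11) (14,58/5)]
2. After x ≤ 20: [(14,12/11) (19,2) (17,9) (15,11) (14,58/5)]
3. After y ≥ 10: [(14,10) (16,10) (15,11) (14,58/5)]
4. After y ≤ 17: [(14,10) (16,10) (15,11) (14,58/5)]
5. Canonical ring: [(14,10) (16,10) (15,11) (14,58/5)]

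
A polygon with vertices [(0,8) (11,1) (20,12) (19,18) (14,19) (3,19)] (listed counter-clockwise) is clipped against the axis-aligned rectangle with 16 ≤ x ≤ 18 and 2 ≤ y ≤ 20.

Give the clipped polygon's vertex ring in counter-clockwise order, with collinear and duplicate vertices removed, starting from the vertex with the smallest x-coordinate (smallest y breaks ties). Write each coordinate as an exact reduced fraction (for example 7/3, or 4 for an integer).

1. After x ≥ 16: [(16,64/9) (20,12) (19,18) (16,93/5)]
2. After x ≤ 18: [(16,64/9) (18,86/9) (18,91/5) (16,93/5)]
3. After y ≥ 2: [(16,64/9) (18,86/9) (18,91/5) (16,93/5)]
4. After y ≤ 20: [(16,64/9) (18,86/9) (18,91/5) (16,93/5)]
5. Canonical ring: [(16,64/9) (18,86/9) (18,91/5) (16,93/5)]

Clipped polygon: [(16,64/9) (18,86/9) (18,91/5) (16,93/5)]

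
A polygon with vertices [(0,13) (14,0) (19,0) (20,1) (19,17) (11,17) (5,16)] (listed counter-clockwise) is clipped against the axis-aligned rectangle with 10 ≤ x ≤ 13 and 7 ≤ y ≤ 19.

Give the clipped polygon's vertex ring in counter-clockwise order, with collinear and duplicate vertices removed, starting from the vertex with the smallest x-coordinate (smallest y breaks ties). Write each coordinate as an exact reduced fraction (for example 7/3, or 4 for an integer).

Clipped polygon: [(10,7) (13,7) (13,17) (11,17) (10,101/6)]

1. After x ≥ 10: [(10,26/7) (14,0) (19,0) (20,1) (19,17) (11,17) (10,101/6)]
2. After x ≤ 13: [(10,26/7) (13,13/14) (13,17) (11,17) (10,101/6)]
3. After y ≥ 7: [(10,7) (13,7) (13,17) (11,17) (10,101/6)]
4. After y ≤ 19: [(10,7) (13,7) (13,17) (11,17) (10,101/6)]
5. Canonical ring: [(10,7) (13,7) (13,17) (11,17) (10,101/6)]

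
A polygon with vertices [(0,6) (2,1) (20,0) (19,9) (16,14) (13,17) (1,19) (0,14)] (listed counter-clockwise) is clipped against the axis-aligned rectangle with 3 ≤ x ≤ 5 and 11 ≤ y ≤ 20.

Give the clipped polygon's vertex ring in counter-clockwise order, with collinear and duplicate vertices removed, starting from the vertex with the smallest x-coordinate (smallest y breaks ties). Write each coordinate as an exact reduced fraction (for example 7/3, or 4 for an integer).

1. After x ≥ 3: [(3,17/18) (20,0) (19,9) (16,14) (13,17) (3,56/3)]
2. After x ≤ 5: [(3,17/18) (5,5/6) (5,55/3) (3,56/3)]
3. After y ≥ 11: [(3,11) (5,11) (5,55/3) (3,56/3)]
4. After y ≤ 20: [(3,11) (5,11) (5,55/3) (3,56/3)]
5. Canonical ring: [(3,11) (5,11) (5,55/3) (3,56/3)]

Clipped polygon: [(3,11) (5,11) (5,55/3) (3,56/3)]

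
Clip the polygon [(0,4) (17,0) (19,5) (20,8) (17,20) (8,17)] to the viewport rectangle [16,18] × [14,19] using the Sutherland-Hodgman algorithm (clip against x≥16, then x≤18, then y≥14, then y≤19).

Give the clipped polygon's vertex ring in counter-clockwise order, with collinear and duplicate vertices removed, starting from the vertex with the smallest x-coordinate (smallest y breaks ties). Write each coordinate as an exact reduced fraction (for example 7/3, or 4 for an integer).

1. After x ≥ 16: [(16,4/17) (17,0) (19,5) (20,8) (17,20) (16,59/3)]
2. After x ≤ 18: [(16,4/17) (17,0) (18,5/2) (18,16) (17,20) (16,59/3)]
3. After y ≥ 14: [(16,14) (18,14) (18,16) (17,20) (16,59/3)]
4. After y ≤ 19: [(16,19) (16,14) (18,14) (18,16) (69/4,19)]
5. Canonical ring: [(16,14) (18,14) (18,16) (69/4,19) (16,19)]

Clipped polygon: [(16,14) (18,14) (18,16) (69/4,19) (16,19)]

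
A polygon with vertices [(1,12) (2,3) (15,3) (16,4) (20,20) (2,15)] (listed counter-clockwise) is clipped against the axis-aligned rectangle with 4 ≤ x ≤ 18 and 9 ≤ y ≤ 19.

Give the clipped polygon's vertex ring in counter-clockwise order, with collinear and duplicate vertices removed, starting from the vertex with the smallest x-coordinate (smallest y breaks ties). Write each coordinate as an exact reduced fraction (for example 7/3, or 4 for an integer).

1. After x ≥ 4: [(4,3) (15,3) (16,4) (20,20) (4,140/9)]
2. After x ≤ 18: [(4,3) (15,3) (16,4) (18,12) (18,175/9) (4,140/9)]
3. After y ≥ 9: [(4,9) (69/4,9) (18,12) (18,175/9) (4,140/9)]
4. After y ≤ 19: [(4,9) (69/4,9) (18,12) (18,19) (82/5,19) (4,140/9)]
5. Canonical ring: [(4,9) (69/4,9) (18,12) (18,19) (82/5,19) (4,140/9)]

Clipped polygon: [(4,9) (69/4,9) (18,12) (18,19) (82/5,19) (4,140/9)]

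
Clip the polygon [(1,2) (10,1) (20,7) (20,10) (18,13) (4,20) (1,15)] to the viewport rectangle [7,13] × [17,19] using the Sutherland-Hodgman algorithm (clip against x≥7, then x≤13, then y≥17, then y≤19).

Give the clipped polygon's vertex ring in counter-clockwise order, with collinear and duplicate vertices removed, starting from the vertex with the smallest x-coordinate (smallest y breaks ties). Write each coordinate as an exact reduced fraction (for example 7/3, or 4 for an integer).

1. After x ≥ 7: [(7,4/3) (10,1) (20,7) (20,10) (18,13) (7,37/2)]
2. After x ≤ 13: [(7,4/3) (10,1) (13,14/5) (13,31/2) (7,37/2)]
3. After y ≥ 17: [(7,17) (10,17) (7,37/2)]
4. After y ≤ 19: [(7,17) (10,17) (7,37/2)]
5. Canonical ring: [(7,17) (10,17) (7,37/2)]

Clipped polygon: [(7,17) (10,17) (7,37/2)]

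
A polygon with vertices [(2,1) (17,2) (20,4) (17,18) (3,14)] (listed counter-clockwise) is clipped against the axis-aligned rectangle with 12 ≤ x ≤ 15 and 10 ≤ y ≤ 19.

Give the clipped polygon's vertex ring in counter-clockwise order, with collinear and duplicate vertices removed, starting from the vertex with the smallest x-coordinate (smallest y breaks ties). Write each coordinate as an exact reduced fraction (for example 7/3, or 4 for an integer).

Clipped polygon: [(12,10) (15,10) (15,122/7) (12,116/7)]

1. After x ≥ 12: [(12,5/3) (17,2) (20,4) (17,18) (12,116/7)]
2. After x ≤ 15: [(12,5/3) (15,28/15) (15,122/7) (12,116/7)]
3. After y ≥ 10: [(12,10) (15,10) (15,122/7) (12,116/7)]
4. After y ≤ 19: [(12,10) (15,10) (15,122/7) (12,116/7)]
5. Canonical ring: [(12,10) (15,10) (15,122/7) (12,116/7)]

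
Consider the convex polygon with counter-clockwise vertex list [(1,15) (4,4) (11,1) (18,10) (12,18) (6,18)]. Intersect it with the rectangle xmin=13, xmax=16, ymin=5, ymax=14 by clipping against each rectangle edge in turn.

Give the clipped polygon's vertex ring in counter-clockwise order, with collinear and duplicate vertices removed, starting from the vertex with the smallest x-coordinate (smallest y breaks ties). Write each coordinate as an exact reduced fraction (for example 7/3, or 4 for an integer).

Clipped polygon: [(13,5) (127/9,5) (16,52/7) (16,38/3) (15,14) (13,14)]

1. After x ≥ 13: [(13,25/7) (18,10) (13,50/3)]
2. After x ≤ 16: [(13,25/7) (16,52/7) (16,38/3) (13,50/3)]
3. After y ≥ 5: [(13,5) (127/9,5) (16,52/7) (16,38/3) (13,50/3)]
4. After y ≤ 14: [(13,14) (13,5) (127/9,5) (16,52/7) (16,38/3) (15,14)]
5. Canonical ring: [(13,5) (127/9,5) (16,52/7) (16,38/3) (15,14) (13,14)]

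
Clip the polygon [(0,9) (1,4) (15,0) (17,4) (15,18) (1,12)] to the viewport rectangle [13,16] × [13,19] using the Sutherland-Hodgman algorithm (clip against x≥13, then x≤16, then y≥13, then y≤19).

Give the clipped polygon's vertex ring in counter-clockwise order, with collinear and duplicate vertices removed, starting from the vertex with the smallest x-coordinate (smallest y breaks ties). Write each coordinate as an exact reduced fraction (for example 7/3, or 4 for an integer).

Clipped polygon: [(13,13) (110/7,13) (15,18) (13,120/7)]

1. After x ≥ 13: [(13,4/7) (15,0) (17,4) (15,18) (13,120/7)]
2. After x ≤ 16: [(13,4/7) (15,0) (16,2) (16,11) (15,18) (13,120/7)]
3. After y ≥ 13: [(13,13) (110/7,13) (15,18) (13,120/7)]
4. After y ≤ 19: [(13,13) (110/7,13) (15,18) (13,120/7)]
5. Canonical ring: [(13,13) (110/7,13) (15,18) (13,120/7)]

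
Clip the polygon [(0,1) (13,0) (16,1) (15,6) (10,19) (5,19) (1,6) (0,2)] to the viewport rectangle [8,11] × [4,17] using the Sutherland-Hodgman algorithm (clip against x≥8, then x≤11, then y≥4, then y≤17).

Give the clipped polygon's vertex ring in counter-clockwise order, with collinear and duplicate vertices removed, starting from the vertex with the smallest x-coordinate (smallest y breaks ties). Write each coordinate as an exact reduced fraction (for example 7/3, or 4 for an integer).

1. After x ≥ 8: [(8,5/13) (13,0) (16,1) (15,6) (10,19) (8,19)]
2. After x ≤ 11: [(8,5/13) (11,2/13) (11,82/5) (10,19) (8,19)]
3. After y ≥ 4: [(8,4) (11,4) (11,82/5) (10,19) (8,19)]
4. After y ≤ 17: [(8,17) (8,4) (11,4) (11,82/5) (140/13,17)]
5. Canonical ring: [(8,4) (11,4) (11,82/5) (140/13,17) (8,17)]

Clipped polygon: [(8,4) (11,4) (11,82/5) (140/13,17) (8,17)]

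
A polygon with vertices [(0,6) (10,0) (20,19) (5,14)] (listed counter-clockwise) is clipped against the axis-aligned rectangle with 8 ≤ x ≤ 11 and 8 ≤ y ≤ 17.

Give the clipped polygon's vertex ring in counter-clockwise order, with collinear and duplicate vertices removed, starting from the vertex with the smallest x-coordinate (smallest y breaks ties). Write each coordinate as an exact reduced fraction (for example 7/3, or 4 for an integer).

1. After x ≥ 8: [(8,6/5) (10,0) (20,19) (8,15)]
2. After x ≤ 11: [(8,6/5) (10,0) (11,19/10) (11,16) (8,15)]
3. After y ≥ 8: [(8,8) (11,8) (11,16) (8,15)]
4. After y ≤ 17: [(8,8) (11,8) (11,16) (8,15)]
5. Canonical ring: [(8,8) (11,8) (11,16) (8,15)]

Clipped polygon: [(8,8) (11,8) (11,16) (8,15)]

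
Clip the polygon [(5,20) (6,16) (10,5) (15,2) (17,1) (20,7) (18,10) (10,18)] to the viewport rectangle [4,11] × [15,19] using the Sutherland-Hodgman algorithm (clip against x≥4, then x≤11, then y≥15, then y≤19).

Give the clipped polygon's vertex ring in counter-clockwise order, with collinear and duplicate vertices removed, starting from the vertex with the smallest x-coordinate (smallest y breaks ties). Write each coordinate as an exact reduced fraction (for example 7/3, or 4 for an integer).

Clipped polygon: [(21/4,19) (6,16) (70/11,15) (11,15) (11,17) (10,18) (15/2,19)]

1. After x ≥ 4: [(5,20) (6,16) (10,5) (15,2) (17,1) (20,7) (18,10) (10,18)]
2. After x ≤ 11: [(5,20) (6,16) (10,5) (11,22/5) (11,17) (10,18)]
3. After y ≥ 15: [(5,20) (6,16) (70/11,15) (11,15) (11,17) (10,18)]
4. After y ≤ 19: [(15/2,19) (21/4,19) (6,16) (70/11,15) (11,15) (11,17) (10,18)]
5. Canonical ring: [(21/4,19) (6,16) (70/11,15) (11,15) (11,17) (10,18) (15/2,19)]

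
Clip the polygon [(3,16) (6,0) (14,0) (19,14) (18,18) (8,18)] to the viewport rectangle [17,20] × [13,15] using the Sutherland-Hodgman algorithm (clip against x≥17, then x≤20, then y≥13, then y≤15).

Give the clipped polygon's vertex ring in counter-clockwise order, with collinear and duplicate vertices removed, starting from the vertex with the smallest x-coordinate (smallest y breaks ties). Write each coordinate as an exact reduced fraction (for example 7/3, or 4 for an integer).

Clipped polygon: [(17,13) (261/14,13) (19,14) (75/4,15) (17,15)]

1. After x ≥ 17: [(17,42/5) (19,14) (18,18) (17,18)]
2. After x ≤ 20: [(17,42/5) (19,14) (18,18) (17,18)]
3. After y ≥ 13: [(17,13) (261/14,13) (19,14) (18,18) (17,18)]
4. After y ≤ 15: [(17,15) (17,13) (261/14,13) (19,14) (75/4,15)]
5. Canonical ring: [(17,13) (261/14,13) (19,14) (75/4,15) (17,15)]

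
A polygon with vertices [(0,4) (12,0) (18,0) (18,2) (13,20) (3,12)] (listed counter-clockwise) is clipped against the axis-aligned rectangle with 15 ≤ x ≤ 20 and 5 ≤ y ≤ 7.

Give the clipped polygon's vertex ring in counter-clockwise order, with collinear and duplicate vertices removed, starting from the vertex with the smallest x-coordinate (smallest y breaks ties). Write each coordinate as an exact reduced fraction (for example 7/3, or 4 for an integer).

Clipped polygon: [(15,5) (103/6,5) (299/18,7) (15,7)]

1. After x ≥ 15: [(15,0) (18,0) (18,2) (15,64/5)]
2. After x ≤ 20: [(15,0) (18,0) (18,2) (15,64/5)]
3. After y ≥ 5: [(15,5) (103/6,5) (15,64/5)]
4. After y ≤ 7: [(15,7) (15,5) (103/6,5) (299/18,7)]
5. Canonical ring: [(15,5) (103/6,5) (299/18,7) (15,7)]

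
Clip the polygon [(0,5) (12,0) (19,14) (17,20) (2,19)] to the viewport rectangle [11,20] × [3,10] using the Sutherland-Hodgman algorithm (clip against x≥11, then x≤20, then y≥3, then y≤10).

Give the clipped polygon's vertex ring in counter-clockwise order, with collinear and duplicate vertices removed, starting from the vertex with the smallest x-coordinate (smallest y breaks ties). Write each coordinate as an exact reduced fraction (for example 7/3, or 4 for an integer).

1. After x ≥ 11: [(11,5/12) (12,0) (19,14) (17,20) (11,98/5)]
2. After x ≤ 20: [(11,5/12) (12,0) (19,14) (17,20) (11,98/5)]
3. After y ≥ 3: [(11,3) (27/2,3) (19,14) (17,20) (11,98/5)]
4. After y ≤ 10: [(11,10) (11,3) (27/2,3) (17,10)]
5. Canonical ring: [(11,3) (27/2,3) (17,10) (11,10)]

Clipped polygon: [(11,3) (27/2,3) (17,10) (11,10)]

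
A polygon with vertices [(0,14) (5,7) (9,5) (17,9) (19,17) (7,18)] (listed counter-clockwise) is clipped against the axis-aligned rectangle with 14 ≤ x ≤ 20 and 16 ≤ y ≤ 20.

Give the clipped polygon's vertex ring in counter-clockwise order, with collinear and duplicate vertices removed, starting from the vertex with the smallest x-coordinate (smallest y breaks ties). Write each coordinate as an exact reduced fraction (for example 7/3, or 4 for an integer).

Clipped polygon: [(14,16) (75/4,16) (19,17) (14,209/12)]

1. After x ≥ 14: [(14,15/2) (17,9) (19,17) (14,209/12)]
2. After x ≤ 20: [(14,15/2) (17,9) (19,17) (14,209/12)]
3. After y ≥ 16: [(14,16) (75/4,16) (19,17) (14,209/12)]
4. After y ≤ 20: [(14,16) (75/4,16) (19,17) (14,209/12)]
5. Canonical ring: [(14,16) (75/4,16) (19,17) (14,209/12)]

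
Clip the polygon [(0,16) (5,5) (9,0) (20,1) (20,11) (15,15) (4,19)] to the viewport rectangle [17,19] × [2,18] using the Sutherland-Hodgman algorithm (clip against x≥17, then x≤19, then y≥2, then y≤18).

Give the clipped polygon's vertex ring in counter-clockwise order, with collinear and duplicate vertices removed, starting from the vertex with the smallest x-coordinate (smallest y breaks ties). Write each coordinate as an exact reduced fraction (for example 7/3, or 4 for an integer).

1. After x ≥ 17: [(17,8/11) (20,1) (20,11) (17,67/5)]
2. After x ≤ 19: [(17,8/11) (19,10/11) (19,59/5) (17,67/5)]
3. After y ≥ 2: [(17,2) (19,2) (19,59/5) (17,67/5)]
4. After y ≤ 18: [(17,2) (19,2) (19,59/5) (17,67/5)]
5. Canonical ring: [(17,2) (19,2) (19,59/5) (17,67/5)]

Clipped polygon: [(17,2) (19,2) (19,59/5) (17,67/5)]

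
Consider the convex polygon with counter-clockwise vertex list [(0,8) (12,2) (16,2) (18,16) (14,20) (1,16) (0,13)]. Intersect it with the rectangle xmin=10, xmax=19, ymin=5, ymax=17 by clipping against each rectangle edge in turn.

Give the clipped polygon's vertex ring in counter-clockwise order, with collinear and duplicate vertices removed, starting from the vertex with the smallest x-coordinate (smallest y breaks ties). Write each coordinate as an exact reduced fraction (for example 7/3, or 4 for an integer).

Clipped polygon: [(10,5) (115/7,5) (18,16) (17,17) (10,17)]

1. After x ≥ 10: [(10,3) (12,2) (16,2) (18,16) (14,20) (10,244/13)]
2. After x ≤ 19: [(10,3) (12,2) (16,2) (18,16) (14,20) (10,244/13)]
3. After y ≥ 5: [(10,5) (115/7,5) (18,16) (14,20) (10,244/13)]
4. After y ≤ 17: [(10,17) (10,5) (115/7,5) (18,16) (17,17)]
5. Canonical ring: [(10,5) (115/7,5) (18,16) (17,17) (10,17)]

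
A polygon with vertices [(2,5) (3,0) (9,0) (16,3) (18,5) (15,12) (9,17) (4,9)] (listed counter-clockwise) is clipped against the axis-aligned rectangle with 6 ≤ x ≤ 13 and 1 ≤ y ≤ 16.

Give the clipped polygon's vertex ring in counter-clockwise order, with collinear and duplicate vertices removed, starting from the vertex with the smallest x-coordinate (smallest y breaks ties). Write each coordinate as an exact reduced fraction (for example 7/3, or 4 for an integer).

1. After x ≥ 6: [(6,0) (9,0) (16,3) (18,5) (15,12) (9,17) (6,61/5)]
2. After x ≤ 13: [(6,0) (9,0) (13,12/7) (13,41/3) (9,17) (6,61/5)]
3. After y ≥ 1: [(6,1) (34/3,1) (13,12/7) (13,41/3) (9,17) (6,61/5)]
4. After y ≤ 16: [(6,1) (34/3,1) (13,12/7) (13,41/3) (51/5,16) (67/8,16) (6,61/5)]
5. Canonical ring: [(6,1) (34/3,1) (13,12/7) (13,41/3) (51/5,16) (67/8,16) (6,61/5)]

Clipped polygon: [(6,1) (34/3,1) (13,12/7) (13,41/3) (51/5,16) (67/8,16) (6,61/5)]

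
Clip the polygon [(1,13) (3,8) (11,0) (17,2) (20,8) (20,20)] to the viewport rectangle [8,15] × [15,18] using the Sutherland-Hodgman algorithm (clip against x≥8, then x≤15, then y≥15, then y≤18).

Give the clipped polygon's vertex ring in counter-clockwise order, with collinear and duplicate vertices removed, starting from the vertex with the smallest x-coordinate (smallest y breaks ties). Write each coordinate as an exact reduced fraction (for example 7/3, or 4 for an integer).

Clipped polygon: [(8,15) (15,15) (15,18) (102/7,18) (8,296/19)]

1. After x ≥ 8: [(8,296/19) (8,3) (11,0) (17,2) (20,8) (20,20)]
2. After x ≤ 15: [(15,345/19) (8,296/19) (8,3) (11,0) (15,4/3)]
3. After y ≥ 15: [(15,15) (15,345/19) (8,296/19) (8,15)]
4. After y ≤ 18: [(15,15) (15,18) (102/7,18) (8,296/19) (8,15)]
5. Canonical ring: [(8,15) (15,15) (15,18) (102/7,18) (8,296/19)]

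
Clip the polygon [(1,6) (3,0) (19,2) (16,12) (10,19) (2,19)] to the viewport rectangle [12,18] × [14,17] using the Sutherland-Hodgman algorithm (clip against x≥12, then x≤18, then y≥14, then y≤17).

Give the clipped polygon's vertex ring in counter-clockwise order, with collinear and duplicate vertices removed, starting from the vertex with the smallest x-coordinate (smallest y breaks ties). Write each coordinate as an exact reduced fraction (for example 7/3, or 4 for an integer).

Clipped polygon: [(12,14) (100/7,14) (12,50/3)]

1. After x ≥ 12: [(12,9/8) (19,2) (16,12) (12,50/3)]
2. After x ≤ 18: [(12,9/8) (18,15/8) (18,16/3) (16,12) (12,50/3)]
3. After y ≥ 14: [(12,14) (100/7,14) (12,50/3)]
4. After y ≤ 17: [(12,14) (100/7,14) (12,50/3)]
5. Canonical ring: [(12,14) (100/7,14) (12,50/3)]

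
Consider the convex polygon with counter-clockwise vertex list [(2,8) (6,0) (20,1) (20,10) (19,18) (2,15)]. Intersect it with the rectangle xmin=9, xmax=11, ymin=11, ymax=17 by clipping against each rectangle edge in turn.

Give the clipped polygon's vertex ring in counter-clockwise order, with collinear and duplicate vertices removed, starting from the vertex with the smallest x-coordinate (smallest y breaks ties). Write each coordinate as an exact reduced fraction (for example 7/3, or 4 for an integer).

1. After x ≥ 9: [(9,3/14) (20,1) (20,10) (19,18) (9,276/17)]
2. After x ≤ 11: [(9,3/14) (11,5/14) (11,282/17) (9,276/17)]
3. After y ≥ 11: [(9,11) (11,11) (11,282/17) (9,276/17)]
4. After y ≤ 17: [(9,11) (11,11) (11,282/17) (9,276/17)]
5. Canonical ring: [(9,11) (11,11) (11,282/17) (9,276/17)]

Clipped polygon: [(9,11) (11,11) (11,282/17) (9,276/17)]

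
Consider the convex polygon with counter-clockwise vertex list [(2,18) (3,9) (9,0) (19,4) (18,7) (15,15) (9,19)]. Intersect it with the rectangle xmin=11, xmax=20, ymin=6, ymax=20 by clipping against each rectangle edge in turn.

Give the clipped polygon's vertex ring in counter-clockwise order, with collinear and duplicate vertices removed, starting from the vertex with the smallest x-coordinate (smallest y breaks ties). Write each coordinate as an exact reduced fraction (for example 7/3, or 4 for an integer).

Clipped polygon: [(11,6) (55/3,6) (18,7) (15,15) (11,53/3)]

1. After x ≥ 11: [(11,4/5) (19,4) (18,7) (15,15) (11,53/3)]
2. After x ≤ 20: [(11,4/5) (19,4) (18,7) (15,15) (11,53/3)]
3. After y ≥ 6: [(11,6) (55/3,6) (18,7) (15,15) (11,53/3)]
4. After y ≤ 20: [(11,6) (55/3,6) (18,7) (15,15) (11,53/3)]
5. Canonical ring: [(11,6) (55/3,6) (18,7) (15,15) (11,53/3)]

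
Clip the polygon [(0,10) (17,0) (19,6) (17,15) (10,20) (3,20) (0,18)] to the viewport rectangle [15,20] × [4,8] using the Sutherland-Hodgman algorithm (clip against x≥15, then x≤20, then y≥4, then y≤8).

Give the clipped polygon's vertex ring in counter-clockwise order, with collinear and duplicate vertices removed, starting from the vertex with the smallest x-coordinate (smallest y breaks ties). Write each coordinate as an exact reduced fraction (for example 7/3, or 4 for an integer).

1. After x ≥ 15: [(15,20/17) (17,0) (19,6) (17,15) (15,115/7)]
2. After x ≤ 20: [(15,20/17) (17,0) (19,6) (17,15) (15,115/7)]
3. After y ≥ 4: [(15,4) (55/3,4) (19,6) (17,15) (15,115/7)]
4. After y ≤ 8: [(15,8) (15,4) (55/3,4) (19,6) (167/9,8)]
5. Canonical ring: [(15,4) (55/3,4) (19,6) (167/9,8) (15,8)]

Clipped polygon: [(15,4) (55/3,4) (19,6) (167/9,8) (15,8)]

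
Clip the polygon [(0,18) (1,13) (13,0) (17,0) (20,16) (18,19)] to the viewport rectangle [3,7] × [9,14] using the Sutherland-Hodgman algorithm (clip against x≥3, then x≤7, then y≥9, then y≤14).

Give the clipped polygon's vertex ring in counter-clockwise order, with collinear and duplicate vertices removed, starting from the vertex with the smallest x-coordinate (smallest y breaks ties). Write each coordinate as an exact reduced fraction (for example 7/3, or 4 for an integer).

1. After x ≥ 3: [(3,109/6) (3,65/6) (13,0) (17,0) (20,16) (18,19)]
2. After x ≤ 7: [(7,331/18) (3,109/6) (3,65/6) (7,13/2)]
3. After y ≥ 9: [(7,9) (7,331/18) (3,109/6) (3,65/6) (61/13,9)]
4. After y ≤ 14: [(7,9) (7,14) (3,14) (3,65/6) (61/13,9)]
5. Canonical ring: [(3,65/6) (61/13,9) (7,9) (7,14) (3,14)]

Clipped polygon: [(3,65/6) (61/13,9) (7,9) (7,14) (3,14)]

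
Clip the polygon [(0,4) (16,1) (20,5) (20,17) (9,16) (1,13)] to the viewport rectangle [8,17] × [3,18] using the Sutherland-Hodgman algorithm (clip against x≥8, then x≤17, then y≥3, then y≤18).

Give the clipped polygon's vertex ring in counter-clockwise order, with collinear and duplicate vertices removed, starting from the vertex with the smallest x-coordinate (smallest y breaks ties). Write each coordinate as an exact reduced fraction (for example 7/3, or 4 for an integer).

Clipped polygon: [(8,3) (17,3) (17,184/11) (9,16) (8,125/8)]

1. After x ≥ 8: [(8,5/2) (16,1) (20,5) (20,17) (9,16) (8,125/8)]
2. After x ≤ 17: [(8,5/2) (16,1) (17,2) (17,184/11) (9,16) (8,125/8)]
3. After y ≥ 3: [(8,3) (17,3) (17,184/11) (9,16) (8,125/8)]
4. After y ≤ 18: [(8,3) (17,3) (17,184/11) (9,16) (8,125/8)]
5. Canonical ring: [(8,3) (17,3) (17,184/11) (9,16) (8,125/8)]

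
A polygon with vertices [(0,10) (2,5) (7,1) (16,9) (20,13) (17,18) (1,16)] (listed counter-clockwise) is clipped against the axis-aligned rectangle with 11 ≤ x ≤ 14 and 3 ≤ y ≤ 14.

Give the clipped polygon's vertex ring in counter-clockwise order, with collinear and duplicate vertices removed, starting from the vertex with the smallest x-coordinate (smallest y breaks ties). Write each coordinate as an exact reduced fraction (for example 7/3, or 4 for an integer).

Clipped polygon: [(11,41/9) (14,65/9) (14,14) (11,14)]

1. After x ≥ 11: [(11,41/9) (16,9) (20,13) (17,18) (11,69/4)]
2. After x ≤ 14: [(11,41/9) (14,65/9) (14,141/8) (11,69/4)]
3. After y ≥ 3: [(11,41/9) (14,65/9) (14,141/8) (11,69/4)]
4. After y ≤ 14: [(11,14) (11,41/9) (14,65/9) (14,14)]
5. Canonical ring: [(11,41/9) (14,65/9) (14,14) (11,14)]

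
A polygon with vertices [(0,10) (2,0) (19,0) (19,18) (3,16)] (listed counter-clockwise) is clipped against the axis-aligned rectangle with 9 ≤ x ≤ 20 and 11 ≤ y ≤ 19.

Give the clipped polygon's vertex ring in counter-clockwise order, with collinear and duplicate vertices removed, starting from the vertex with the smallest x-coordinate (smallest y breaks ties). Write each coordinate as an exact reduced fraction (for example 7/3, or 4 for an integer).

1. After x ≥ 9: [(9,0) (19,0) (19,18) (9,67/4)]
2. After x ≤ 20: [(9,0) (19,0) (19,18) (9,67/4)]
3. After y ≥ 11: [(9,11) (19,11) (19,18) (9,67/4)]
4. After y ≤ 19: [(9,11) (19,11) (19,18) (9,67/4)]
5. Canonical ring: [(9,11) (19,11) (19,18) (9,67/4)]

Clipped polygon: [(9,11) (19,11) (19,18) (9,67/4)]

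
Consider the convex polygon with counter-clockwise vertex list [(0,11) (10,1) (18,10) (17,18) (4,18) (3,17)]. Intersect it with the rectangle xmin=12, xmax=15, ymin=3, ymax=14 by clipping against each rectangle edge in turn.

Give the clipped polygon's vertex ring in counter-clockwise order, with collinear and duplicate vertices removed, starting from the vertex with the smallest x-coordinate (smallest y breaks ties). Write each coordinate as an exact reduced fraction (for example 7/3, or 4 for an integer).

1. After x ≥ 12: [(12,13/4) (18,10) (17,18) (12,18)]
2. After x ≤ 15: [(12,13/4) (15,53/8) (15,18) (12,18)]
3. After y ≥ 3: [(12,13/4) (15,53/8) (15,18) (12,18)]
4. After y ≤ 14: [(12,14) (12,13/4) (15,53/8) (15,14)]
5. Canonical ring: [(12,13/4) (15,53/8) (15,14) (12,14)]

Clipped polygon: [(12,13/4) (15,53/8) (15,14) (12,14)]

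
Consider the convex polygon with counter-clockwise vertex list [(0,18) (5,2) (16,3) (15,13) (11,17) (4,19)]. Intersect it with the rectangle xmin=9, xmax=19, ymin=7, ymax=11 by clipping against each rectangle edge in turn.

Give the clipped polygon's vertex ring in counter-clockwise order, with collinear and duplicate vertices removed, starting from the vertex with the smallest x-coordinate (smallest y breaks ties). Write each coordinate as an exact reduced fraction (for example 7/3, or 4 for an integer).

1. After x ≥ 9: [(9,26/11) (16,3) (15,13) (11,17) (9,123/7)]
2. After x ≤ 19: [(9,26/11) (16,3) (15,13) (11,17) (9,123/7)]
3. After y ≥ 7: [(9,7) (78/5,7) (15,13) (11,17) (9,123/7)]
4. After y ≤ 11: [(9,11) (9,7) (78/5,7) (76/5,11)]
5. Canonical ring: [(9,7) (78/5,7) (76/5,11) (9,11)]

Clipped polygon: [(9,7) (78/5,7) (76/5,11) (9,11)]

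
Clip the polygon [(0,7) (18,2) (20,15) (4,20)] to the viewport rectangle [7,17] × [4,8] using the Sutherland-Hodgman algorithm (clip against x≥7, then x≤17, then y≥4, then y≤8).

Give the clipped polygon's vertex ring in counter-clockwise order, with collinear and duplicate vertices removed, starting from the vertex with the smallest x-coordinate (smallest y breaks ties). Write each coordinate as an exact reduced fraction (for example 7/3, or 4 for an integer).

Clipped polygon: [(7,91/18) (54/5,4) (17,4) (17,8) (7,8)]

1. After x ≥ 7: [(7,91/18) (18,2) (20,15) (7,305/16)]
2. After x ≤ 17: [(7,91/18) (17,41/18) (17,255/16) (7,305/16)]
3. After y ≥ 4: [(7,91/18) (54/5,4) (17,4) (17,255/16) (7,305/16)]
4. After y ≤ 8: [(7,8) (7,91/18) (54/5,4) (17,4) (17,8)]
5. Canonical ring: [(7,91/18) (54/5,4) (17,4) (17,8) (7,8)]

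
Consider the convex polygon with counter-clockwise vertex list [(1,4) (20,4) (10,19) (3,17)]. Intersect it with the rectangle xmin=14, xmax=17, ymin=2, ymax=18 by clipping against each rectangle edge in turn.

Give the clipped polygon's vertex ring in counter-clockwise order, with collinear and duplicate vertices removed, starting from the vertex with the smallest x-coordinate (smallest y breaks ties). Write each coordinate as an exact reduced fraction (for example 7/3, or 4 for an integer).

1. After x ≥ 14: [(14,4) (20,4) (14,13)]
2. After x ≤ 17: [(14,4) (17,4) (17,17/2) (14,13)]
3. After y ≥ 2: [(14,4) (17,4) (17,17/2) (14,13)]
4. After y ≤ 18: [(14,4) (17,4) (17,17/2) (14,13)]
5. Canonical ring: [(14,4) (17,4) (17,17/2) (14,13)]

Clipped polygon: [(14,4) (17,4) (17,17/2) (14,13)]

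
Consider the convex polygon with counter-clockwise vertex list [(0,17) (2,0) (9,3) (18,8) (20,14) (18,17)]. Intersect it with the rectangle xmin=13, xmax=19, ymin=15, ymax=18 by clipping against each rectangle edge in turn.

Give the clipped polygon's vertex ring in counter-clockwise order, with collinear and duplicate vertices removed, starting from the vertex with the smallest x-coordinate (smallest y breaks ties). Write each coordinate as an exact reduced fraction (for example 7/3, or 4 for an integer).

1. After x ≥ 13: [(13,17) (13,47/9) (18,8) (20,14) (18,17)]
2. After x ≤ 19: [(13,17) (13,47/9) (18,8) (19,11) (19,31/2) (18,17)]
3. After y ≥ 15: [(13,17) (13,15) (19,15) (19,31/2) (18,17)]
4. After y ≤ 18: [(13,17) (13,15) (19,15) (19,31/2) (18,17)]
5. Canonical ring: [(13,15) (19,15) (19,31/2) (18,17) (13,17)]

Clipped polygon: [(13,15) (19,15) (19,31/2) (18,17) (13,17)]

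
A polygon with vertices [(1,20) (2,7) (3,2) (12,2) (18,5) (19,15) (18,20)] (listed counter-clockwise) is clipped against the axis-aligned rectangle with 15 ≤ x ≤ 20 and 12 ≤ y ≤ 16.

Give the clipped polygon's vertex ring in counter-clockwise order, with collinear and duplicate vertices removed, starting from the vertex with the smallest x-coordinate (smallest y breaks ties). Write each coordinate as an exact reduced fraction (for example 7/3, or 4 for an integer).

Clipped polygon: [(15,12) (187/10,12) (19,15) (94/5,16) (15,16)]

1. After x ≥ 15: [(15,20) (15,7/2) (18,5) (19,15) (18,20)]
2. After x ≤ 20: [(15,20) (15,7/2) (18,5) (19,15) (18,20)]
3. After y ≥ 12: [(15,20) (15,12) (187/10,12) (19,15) (18,20)]
4. After y ≤ 16: [(15,16) (15,12) (187/10,12) (19,15) (94/5,16)]
5. Canonical ring: [(15,12) (187/10,12) (19,15) (94/5,16) (15,16)]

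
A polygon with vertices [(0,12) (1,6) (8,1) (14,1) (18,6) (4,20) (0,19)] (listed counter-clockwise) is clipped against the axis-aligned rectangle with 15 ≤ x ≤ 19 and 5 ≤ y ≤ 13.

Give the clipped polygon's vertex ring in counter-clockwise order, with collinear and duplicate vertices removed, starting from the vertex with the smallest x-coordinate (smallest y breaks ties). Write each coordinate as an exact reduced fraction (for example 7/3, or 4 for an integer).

Clipped polygon: [(15,5) (86/5,5) (18,6) (15,9)]

1. After x ≥ 15: [(15,9/4) (18,6) (15,9)]
2. After x ≤ 19: [(15,9/4) (18,6) (15,9)]
3. After y ≥ 5: [(15,5) (86/5,5) (18,6) (15,9)]
4. After y ≤ 13: [(15,5) (86/5,5) (18,6) (15,9)]
5. Canonical ring: [(15,5) (86/5,5) (18,6) (15,9)]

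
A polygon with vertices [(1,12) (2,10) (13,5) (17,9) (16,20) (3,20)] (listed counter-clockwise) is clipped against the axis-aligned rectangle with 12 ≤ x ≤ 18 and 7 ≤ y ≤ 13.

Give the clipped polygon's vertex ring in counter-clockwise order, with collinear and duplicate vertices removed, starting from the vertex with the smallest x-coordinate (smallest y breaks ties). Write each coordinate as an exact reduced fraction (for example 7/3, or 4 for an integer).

Clipped polygon: [(12,7) (15,7) (17,9) (183/11,13) (12,13)]

1. After x ≥ 12: [(12,60/11) (13,5) (17,9) (16,20) (12,20)]
2. After x ≤ 18: [(12,60/11) (13,5) (17,9) (16,20) (12,20)]
3. After y ≥ 7: [(12,7) (15,7) (17,9) (16,20) (12,20)]
4. After y ≤ 13: [(12,13) (12,7) (15,7) (17,9) (183/11,13)]
5. Canonical ring: [(12,7) (15,7) (17,9) (183/11,13) (12,13)]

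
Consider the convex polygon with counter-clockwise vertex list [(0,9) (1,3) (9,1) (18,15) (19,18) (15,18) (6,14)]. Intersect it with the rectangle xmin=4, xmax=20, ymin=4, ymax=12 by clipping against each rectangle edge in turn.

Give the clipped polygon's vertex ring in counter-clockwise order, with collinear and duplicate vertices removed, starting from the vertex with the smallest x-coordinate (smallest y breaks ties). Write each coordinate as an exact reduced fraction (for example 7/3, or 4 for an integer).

Clipped polygon: [(4,4) (153/14,4) (225/14,12) (4,12)]

1. After x ≥ 4: [(4,37/3) (4,9/4) (9,1) (18,15) (19,18) (15,18) (6,14)]
2. After x ≤ 20: [(4,37/3) (4,9/4) (9,1) (18,15) (19,18) (15,18) (6,14)]
3. After y ≥ 4: [(4,37/3) (4,4) (153/14,4) (18,15) (19,18) (15,18) (6,14)]
4. After y ≤ 12: [(4,12) (4,4) (153/14,4) (225/14,12)]
5. Canonical ring: [(4,4) (153/14,4) (225/14,12) (4,12)]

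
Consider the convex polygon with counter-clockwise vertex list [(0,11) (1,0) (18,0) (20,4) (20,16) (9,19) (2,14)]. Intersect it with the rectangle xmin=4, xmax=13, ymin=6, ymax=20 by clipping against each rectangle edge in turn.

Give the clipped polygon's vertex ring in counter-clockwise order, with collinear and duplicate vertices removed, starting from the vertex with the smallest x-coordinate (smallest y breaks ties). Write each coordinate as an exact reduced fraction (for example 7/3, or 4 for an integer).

Clipped polygon: [(4,6) (13,6) (13,197/11) (9,19) (4,108/7)]

1. After x ≥ 4: [(4,0) (18,0) (20,4) (20,16) (9,19) (4,108/7)]
2. After x ≤ 13: [(4,0) (13,0) (13,197/11) (9,19) (4,108/7)]
3. After y ≥ 6: [(4,6) (13,6) (13,197/11) (9,19) (4,108/7)]
4. After y ≤ 20: [(4,6) (13,6) (13,197/11) (9,19) (4,108/7)]
5. Canonical ring: [(4,6) (13,6) (13,197/11) (9,19) (4,108/7)]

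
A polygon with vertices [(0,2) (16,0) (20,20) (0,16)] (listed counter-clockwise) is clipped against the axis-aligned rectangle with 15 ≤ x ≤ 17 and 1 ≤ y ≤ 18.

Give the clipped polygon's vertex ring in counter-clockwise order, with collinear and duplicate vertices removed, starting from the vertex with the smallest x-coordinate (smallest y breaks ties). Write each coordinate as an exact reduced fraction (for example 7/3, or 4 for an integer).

Clipped polygon: [(15,1) (81/5,1) (17,5) (17,18) (15,18)]

1. After x ≥ 15: [(15,1/8) (16,0) (20,20) (15,19)]
2. After x ≤ 17: [(15,1/8) (16,0) (17,5) (17,97/5) (15,19)]
3. After y ≥ 1: [(15,1) (81/5,1) (17,5) (17,97/5) (15,19)]
4. After y ≤ 18: [(15,18) (15,1) (81/5,1) (17,5) (17,18)]
5. Canonical ring: [(15,1) (81/5,1) (17,5) (17,18) (15,18)]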